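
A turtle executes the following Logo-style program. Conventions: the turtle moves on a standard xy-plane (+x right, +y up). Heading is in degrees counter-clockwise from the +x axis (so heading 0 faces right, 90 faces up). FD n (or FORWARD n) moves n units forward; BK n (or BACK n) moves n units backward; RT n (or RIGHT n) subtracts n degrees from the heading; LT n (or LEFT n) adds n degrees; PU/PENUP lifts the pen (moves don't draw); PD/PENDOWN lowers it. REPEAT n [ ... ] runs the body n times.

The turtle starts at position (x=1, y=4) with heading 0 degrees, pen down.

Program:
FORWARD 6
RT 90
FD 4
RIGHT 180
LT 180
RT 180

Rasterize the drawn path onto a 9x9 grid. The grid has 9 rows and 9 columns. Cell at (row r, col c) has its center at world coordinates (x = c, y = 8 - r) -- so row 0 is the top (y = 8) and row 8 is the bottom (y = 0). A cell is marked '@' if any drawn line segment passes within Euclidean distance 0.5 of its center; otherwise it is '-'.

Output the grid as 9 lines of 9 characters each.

Segment 0: (1,4) -> (7,4)
Segment 1: (7,4) -> (7,0)

Answer: ---------
---------
---------
---------
-@@@@@@@-
-------@-
-------@-
-------@-
-------@-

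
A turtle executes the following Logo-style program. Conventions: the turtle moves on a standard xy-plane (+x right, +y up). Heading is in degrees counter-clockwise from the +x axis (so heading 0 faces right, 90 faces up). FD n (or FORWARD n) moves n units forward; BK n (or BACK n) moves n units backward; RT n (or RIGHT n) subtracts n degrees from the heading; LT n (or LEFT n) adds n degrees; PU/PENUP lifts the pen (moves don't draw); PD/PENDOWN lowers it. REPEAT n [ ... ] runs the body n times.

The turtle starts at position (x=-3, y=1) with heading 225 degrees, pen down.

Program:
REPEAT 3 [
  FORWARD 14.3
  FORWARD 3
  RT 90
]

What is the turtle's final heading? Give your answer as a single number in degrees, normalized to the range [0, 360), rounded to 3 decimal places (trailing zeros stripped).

Answer: 315

Derivation:
Executing turtle program step by step:
Start: pos=(-3,1), heading=225, pen down
REPEAT 3 [
  -- iteration 1/3 --
  FD 14.3: (-3,1) -> (-13.112,-9.112) [heading=225, draw]
  FD 3: (-13.112,-9.112) -> (-15.233,-11.233) [heading=225, draw]
  RT 90: heading 225 -> 135
  -- iteration 2/3 --
  FD 14.3: (-15.233,-11.233) -> (-25.345,-1.121) [heading=135, draw]
  FD 3: (-25.345,-1.121) -> (-27.466,1) [heading=135, draw]
  RT 90: heading 135 -> 45
  -- iteration 3/3 --
  FD 14.3: (-27.466,1) -> (-17.354,11.112) [heading=45, draw]
  FD 3: (-17.354,11.112) -> (-15.233,13.233) [heading=45, draw]
  RT 90: heading 45 -> 315
]
Final: pos=(-15.233,13.233), heading=315, 6 segment(s) drawn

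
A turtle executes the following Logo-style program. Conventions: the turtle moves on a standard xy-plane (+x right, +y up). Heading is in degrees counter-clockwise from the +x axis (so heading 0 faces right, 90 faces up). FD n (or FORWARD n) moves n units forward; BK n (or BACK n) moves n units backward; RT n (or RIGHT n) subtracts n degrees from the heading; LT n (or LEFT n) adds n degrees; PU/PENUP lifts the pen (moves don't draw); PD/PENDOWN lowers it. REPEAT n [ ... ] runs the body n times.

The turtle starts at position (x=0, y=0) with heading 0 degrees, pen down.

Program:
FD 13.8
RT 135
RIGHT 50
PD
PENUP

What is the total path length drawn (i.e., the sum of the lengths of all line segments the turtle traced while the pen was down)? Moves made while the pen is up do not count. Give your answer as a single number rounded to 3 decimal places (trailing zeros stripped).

Answer: 13.8

Derivation:
Executing turtle program step by step:
Start: pos=(0,0), heading=0, pen down
FD 13.8: (0,0) -> (13.8,0) [heading=0, draw]
RT 135: heading 0 -> 225
RT 50: heading 225 -> 175
PD: pen down
PU: pen up
Final: pos=(13.8,0), heading=175, 1 segment(s) drawn

Segment lengths:
  seg 1: (0,0) -> (13.8,0), length = 13.8
Total = 13.8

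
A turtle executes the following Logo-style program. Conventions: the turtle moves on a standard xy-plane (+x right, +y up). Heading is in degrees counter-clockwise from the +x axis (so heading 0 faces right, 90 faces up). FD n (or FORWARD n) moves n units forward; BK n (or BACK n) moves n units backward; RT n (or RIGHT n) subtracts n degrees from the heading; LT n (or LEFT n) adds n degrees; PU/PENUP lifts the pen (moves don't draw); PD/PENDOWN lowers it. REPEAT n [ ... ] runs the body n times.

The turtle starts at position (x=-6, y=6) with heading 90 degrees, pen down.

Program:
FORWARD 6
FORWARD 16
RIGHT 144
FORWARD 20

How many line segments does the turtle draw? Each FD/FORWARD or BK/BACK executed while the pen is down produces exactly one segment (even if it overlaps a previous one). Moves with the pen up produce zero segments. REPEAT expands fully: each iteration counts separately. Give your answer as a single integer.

Answer: 3

Derivation:
Executing turtle program step by step:
Start: pos=(-6,6), heading=90, pen down
FD 6: (-6,6) -> (-6,12) [heading=90, draw]
FD 16: (-6,12) -> (-6,28) [heading=90, draw]
RT 144: heading 90 -> 306
FD 20: (-6,28) -> (5.756,11.82) [heading=306, draw]
Final: pos=(5.756,11.82), heading=306, 3 segment(s) drawn
Segments drawn: 3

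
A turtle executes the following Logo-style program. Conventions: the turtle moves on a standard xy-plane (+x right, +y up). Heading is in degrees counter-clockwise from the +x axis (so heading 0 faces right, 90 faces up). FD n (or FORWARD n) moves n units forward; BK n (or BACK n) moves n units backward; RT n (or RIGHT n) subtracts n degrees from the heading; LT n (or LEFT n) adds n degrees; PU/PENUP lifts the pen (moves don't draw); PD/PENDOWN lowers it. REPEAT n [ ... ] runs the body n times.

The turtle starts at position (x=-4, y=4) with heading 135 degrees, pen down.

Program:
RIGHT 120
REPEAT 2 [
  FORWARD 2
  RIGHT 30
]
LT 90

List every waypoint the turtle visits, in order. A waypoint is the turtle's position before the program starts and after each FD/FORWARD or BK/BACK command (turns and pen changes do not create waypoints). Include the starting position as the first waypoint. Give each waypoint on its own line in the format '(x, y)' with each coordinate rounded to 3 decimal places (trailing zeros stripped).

Executing turtle program step by step:
Start: pos=(-4,4), heading=135, pen down
RT 120: heading 135 -> 15
REPEAT 2 [
  -- iteration 1/2 --
  FD 2: (-4,4) -> (-2.068,4.518) [heading=15, draw]
  RT 30: heading 15 -> 345
  -- iteration 2/2 --
  FD 2: (-2.068,4.518) -> (-0.136,4) [heading=345, draw]
  RT 30: heading 345 -> 315
]
LT 90: heading 315 -> 45
Final: pos=(-0.136,4), heading=45, 2 segment(s) drawn
Waypoints (3 total):
(-4, 4)
(-2.068, 4.518)
(-0.136, 4)

Answer: (-4, 4)
(-2.068, 4.518)
(-0.136, 4)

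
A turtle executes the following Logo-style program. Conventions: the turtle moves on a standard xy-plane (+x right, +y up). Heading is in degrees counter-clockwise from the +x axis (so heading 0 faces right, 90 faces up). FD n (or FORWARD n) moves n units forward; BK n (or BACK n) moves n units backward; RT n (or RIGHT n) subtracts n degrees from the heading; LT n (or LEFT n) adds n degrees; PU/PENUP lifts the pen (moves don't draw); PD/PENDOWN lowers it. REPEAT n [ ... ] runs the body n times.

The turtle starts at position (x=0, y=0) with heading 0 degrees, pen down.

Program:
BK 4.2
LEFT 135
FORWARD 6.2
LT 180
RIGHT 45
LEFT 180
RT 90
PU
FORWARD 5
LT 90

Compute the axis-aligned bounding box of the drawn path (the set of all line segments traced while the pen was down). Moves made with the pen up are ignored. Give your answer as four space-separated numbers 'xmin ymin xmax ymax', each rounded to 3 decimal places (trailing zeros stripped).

Answer: -8.584 0 0 4.384

Derivation:
Executing turtle program step by step:
Start: pos=(0,0), heading=0, pen down
BK 4.2: (0,0) -> (-4.2,0) [heading=0, draw]
LT 135: heading 0 -> 135
FD 6.2: (-4.2,0) -> (-8.584,4.384) [heading=135, draw]
LT 180: heading 135 -> 315
RT 45: heading 315 -> 270
LT 180: heading 270 -> 90
RT 90: heading 90 -> 0
PU: pen up
FD 5: (-8.584,4.384) -> (-3.584,4.384) [heading=0, move]
LT 90: heading 0 -> 90
Final: pos=(-3.584,4.384), heading=90, 2 segment(s) drawn

Segment endpoints: x in {-8.584, -4.2, 0}, y in {0, 4.384}
xmin=-8.584, ymin=0, xmax=0, ymax=4.384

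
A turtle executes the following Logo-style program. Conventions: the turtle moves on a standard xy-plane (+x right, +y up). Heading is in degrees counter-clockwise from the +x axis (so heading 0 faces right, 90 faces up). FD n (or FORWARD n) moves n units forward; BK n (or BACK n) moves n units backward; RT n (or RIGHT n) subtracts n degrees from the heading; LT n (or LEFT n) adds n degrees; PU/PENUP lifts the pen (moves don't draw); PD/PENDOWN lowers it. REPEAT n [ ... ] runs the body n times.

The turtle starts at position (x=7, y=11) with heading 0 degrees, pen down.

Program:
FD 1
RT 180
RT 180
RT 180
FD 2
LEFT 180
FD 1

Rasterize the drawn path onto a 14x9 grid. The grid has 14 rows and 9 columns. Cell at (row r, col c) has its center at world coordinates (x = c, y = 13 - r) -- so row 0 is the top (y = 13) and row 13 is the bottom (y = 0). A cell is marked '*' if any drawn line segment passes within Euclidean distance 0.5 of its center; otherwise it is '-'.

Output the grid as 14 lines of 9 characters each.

Segment 0: (7,11) -> (8,11)
Segment 1: (8,11) -> (6,11)
Segment 2: (6,11) -> (7,11)

Answer: ---------
---------
------***
---------
---------
---------
---------
---------
---------
---------
---------
---------
---------
---------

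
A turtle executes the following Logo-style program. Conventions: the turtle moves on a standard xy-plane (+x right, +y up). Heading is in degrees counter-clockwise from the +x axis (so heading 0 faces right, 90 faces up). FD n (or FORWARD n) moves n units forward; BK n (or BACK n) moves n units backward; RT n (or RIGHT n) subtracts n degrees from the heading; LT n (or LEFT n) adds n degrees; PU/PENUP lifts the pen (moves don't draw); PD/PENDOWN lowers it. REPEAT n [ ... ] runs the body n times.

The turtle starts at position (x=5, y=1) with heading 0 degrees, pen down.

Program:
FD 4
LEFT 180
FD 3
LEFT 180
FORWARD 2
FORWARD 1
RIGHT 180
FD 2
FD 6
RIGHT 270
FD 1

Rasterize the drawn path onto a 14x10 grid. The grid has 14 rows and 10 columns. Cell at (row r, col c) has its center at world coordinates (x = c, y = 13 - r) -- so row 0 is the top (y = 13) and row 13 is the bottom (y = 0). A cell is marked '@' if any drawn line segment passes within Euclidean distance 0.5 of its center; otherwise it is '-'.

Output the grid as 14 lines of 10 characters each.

Segment 0: (5,1) -> (9,1)
Segment 1: (9,1) -> (6,1)
Segment 2: (6,1) -> (8,1)
Segment 3: (8,1) -> (9,1)
Segment 4: (9,1) -> (7,1)
Segment 5: (7,1) -> (1,1)
Segment 6: (1,1) -> (1,0)

Answer: ----------
----------
----------
----------
----------
----------
----------
----------
----------
----------
----------
----------
-@@@@@@@@@
-@--------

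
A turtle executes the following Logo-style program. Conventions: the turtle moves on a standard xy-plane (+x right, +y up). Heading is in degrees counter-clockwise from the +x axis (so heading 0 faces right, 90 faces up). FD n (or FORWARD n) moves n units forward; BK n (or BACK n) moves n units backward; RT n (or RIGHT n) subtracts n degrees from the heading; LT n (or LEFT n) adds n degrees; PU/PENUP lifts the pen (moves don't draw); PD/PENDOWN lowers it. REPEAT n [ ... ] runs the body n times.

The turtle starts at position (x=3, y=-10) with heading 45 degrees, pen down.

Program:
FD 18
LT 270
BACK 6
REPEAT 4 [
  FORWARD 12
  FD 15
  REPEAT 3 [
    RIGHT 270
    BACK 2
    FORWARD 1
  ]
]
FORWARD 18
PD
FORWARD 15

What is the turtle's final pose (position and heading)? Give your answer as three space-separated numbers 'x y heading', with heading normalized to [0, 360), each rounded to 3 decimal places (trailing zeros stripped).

Answer: 34.82 -16.364 315

Derivation:
Executing turtle program step by step:
Start: pos=(3,-10), heading=45, pen down
FD 18: (3,-10) -> (15.728,2.728) [heading=45, draw]
LT 270: heading 45 -> 315
BK 6: (15.728,2.728) -> (11.485,6.971) [heading=315, draw]
REPEAT 4 [
  -- iteration 1/4 --
  FD 12: (11.485,6.971) -> (19.971,-1.515) [heading=315, draw]
  FD 15: (19.971,-1.515) -> (30.577,-12.121) [heading=315, draw]
  REPEAT 3 [
    -- iteration 1/3 --
    RT 270: heading 315 -> 45
    BK 2: (30.577,-12.121) -> (29.163,-13.536) [heading=45, draw]
    FD 1: (29.163,-13.536) -> (29.87,-12.828) [heading=45, draw]
    -- iteration 2/3 --
    RT 270: heading 45 -> 135
    BK 2: (29.87,-12.828) -> (31.284,-14.243) [heading=135, draw]
    FD 1: (31.284,-14.243) -> (30.577,-13.536) [heading=135, draw]
    -- iteration 3/3 --
    RT 270: heading 135 -> 225
    BK 2: (30.577,-13.536) -> (31.991,-12.121) [heading=225, draw]
    FD 1: (31.991,-12.121) -> (31.284,-12.828) [heading=225, draw]
  ]
  -- iteration 2/4 --
  FD 12: (31.284,-12.828) -> (22.799,-21.314) [heading=225, draw]
  FD 15: (22.799,-21.314) -> (12.192,-31.92) [heading=225, draw]
  REPEAT 3 [
    -- iteration 1/3 --
    RT 270: heading 225 -> 315
    BK 2: (12.192,-31.92) -> (10.778,-30.506) [heading=315, draw]
    FD 1: (10.778,-30.506) -> (11.485,-31.213) [heading=315, draw]
    -- iteration 2/3 --
    RT 270: heading 315 -> 45
    BK 2: (11.485,-31.213) -> (10.071,-32.627) [heading=45, draw]
    FD 1: (10.071,-32.627) -> (10.778,-31.92) [heading=45, draw]
    -- iteration 3/3 --
    RT 270: heading 45 -> 135
    BK 2: (10.778,-31.92) -> (12.192,-33.335) [heading=135, draw]
    FD 1: (12.192,-33.335) -> (11.485,-32.627) [heading=135, draw]
  ]
  -- iteration 3/4 --
  FD 12: (11.485,-32.627) -> (3,-24.142) [heading=135, draw]
  FD 15: (3,-24.142) -> (-7.607,-13.536) [heading=135, draw]
  REPEAT 3 [
    -- iteration 1/3 --
    RT 270: heading 135 -> 225
    BK 2: (-7.607,-13.536) -> (-6.192,-12.121) [heading=225, draw]
    FD 1: (-6.192,-12.121) -> (-6.899,-12.828) [heading=225, draw]
    -- iteration 2/3 --
    RT 270: heading 225 -> 315
    BK 2: (-6.899,-12.828) -> (-8.314,-11.414) [heading=315, draw]
    FD 1: (-8.314,-11.414) -> (-7.607,-12.121) [heading=315, draw]
    -- iteration 3/3 --
    RT 270: heading 315 -> 45
    BK 2: (-7.607,-12.121) -> (-9.021,-13.536) [heading=45, draw]
    FD 1: (-9.021,-13.536) -> (-8.314,-12.828) [heading=45, draw]
  ]
  -- iteration 4/4 --
  FD 12: (-8.314,-12.828) -> (0.172,-4.343) [heading=45, draw]
  FD 15: (0.172,-4.343) -> (10.778,6.263) [heading=45, draw]
  REPEAT 3 [
    -- iteration 1/3 --
    RT 270: heading 45 -> 135
    BK 2: (10.778,6.263) -> (12.192,4.849) [heading=135, draw]
    FD 1: (12.192,4.849) -> (11.485,5.556) [heading=135, draw]
    -- iteration 2/3 --
    RT 270: heading 135 -> 225
    BK 2: (11.485,5.556) -> (12.899,6.971) [heading=225, draw]
    FD 1: (12.899,6.971) -> (12.192,6.263) [heading=225, draw]
    -- iteration 3/3 --
    RT 270: heading 225 -> 315
    BK 2: (12.192,6.263) -> (10.778,7.678) [heading=315, draw]
    FD 1: (10.778,7.678) -> (11.485,6.971) [heading=315, draw]
  ]
]
FD 18: (11.485,6.971) -> (24.213,-5.757) [heading=315, draw]
PD: pen down
FD 15: (24.213,-5.757) -> (34.82,-16.364) [heading=315, draw]
Final: pos=(34.82,-16.364), heading=315, 36 segment(s) drawn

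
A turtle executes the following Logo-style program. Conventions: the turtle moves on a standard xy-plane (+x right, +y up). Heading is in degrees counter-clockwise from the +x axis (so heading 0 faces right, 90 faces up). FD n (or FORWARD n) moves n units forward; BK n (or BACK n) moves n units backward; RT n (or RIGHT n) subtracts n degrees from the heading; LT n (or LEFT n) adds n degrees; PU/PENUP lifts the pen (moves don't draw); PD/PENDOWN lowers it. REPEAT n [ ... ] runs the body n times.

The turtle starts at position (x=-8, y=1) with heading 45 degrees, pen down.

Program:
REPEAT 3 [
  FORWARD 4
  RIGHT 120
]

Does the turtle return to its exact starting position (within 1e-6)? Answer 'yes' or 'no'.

Answer: yes

Derivation:
Executing turtle program step by step:
Start: pos=(-8,1), heading=45, pen down
REPEAT 3 [
  -- iteration 1/3 --
  FD 4: (-8,1) -> (-5.172,3.828) [heading=45, draw]
  RT 120: heading 45 -> 285
  -- iteration 2/3 --
  FD 4: (-5.172,3.828) -> (-4.136,-0.035) [heading=285, draw]
  RT 120: heading 285 -> 165
  -- iteration 3/3 --
  FD 4: (-4.136,-0.035) -> (-8,1) [heading=165, draw]
  RT 120: heading 165 -> 45
]
Final: pos=(-8,1), heading=45, 3 segment(s) drawn

Start position: (-8, 1)
Final position: (-8, 1)
Distance = 0; < 1e-6 -> CLOSED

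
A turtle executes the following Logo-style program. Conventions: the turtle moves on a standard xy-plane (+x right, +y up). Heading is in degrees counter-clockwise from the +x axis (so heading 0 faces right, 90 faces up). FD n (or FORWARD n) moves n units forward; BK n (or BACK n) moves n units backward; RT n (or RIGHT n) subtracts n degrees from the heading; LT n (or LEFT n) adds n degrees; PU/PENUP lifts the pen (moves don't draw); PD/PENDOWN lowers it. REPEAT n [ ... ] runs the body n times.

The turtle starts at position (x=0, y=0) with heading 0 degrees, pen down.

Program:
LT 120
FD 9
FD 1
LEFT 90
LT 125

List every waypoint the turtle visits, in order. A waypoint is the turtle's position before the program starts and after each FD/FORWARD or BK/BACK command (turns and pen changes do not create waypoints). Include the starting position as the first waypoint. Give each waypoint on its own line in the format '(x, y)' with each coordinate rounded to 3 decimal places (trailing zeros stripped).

Answer: (0, 0)
(-4.5, 7.794)
(-5, 8.66)

Derivation:
Executing turtle program step by step:
Start: pos=(0,0), heading=0, pen down
LT 120: heading 0 -> 120
FD 9: (0,0) -> (-4.5,7.794) [heading=120, draw]
FD 1: (-4.5,7.794) -> (-5,8.66) [heading=120, draw]
LT 90: heading 120 -> 210
LT 125: heading 210 -> 335
Final: pos=(-5,8.66), heading=335, 2 segment(s) drawn
Waypoints (3 total):
(0, 0)
(-4.5, 7.794)
(-5, 8.66)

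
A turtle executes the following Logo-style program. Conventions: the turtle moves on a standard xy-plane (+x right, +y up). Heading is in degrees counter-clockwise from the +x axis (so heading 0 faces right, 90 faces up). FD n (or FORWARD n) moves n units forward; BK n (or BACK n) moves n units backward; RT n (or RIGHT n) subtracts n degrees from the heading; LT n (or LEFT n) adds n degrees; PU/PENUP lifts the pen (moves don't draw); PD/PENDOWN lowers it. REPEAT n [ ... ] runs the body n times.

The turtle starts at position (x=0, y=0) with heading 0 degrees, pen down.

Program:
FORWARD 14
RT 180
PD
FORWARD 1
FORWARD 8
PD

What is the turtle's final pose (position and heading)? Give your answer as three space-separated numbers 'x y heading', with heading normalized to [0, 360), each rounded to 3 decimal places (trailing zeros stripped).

Executing turtle program step by step:
Start: pos=(0,0), heading=0, pen down
FD 14: (0,0) -> (14,0) [heading=0, draw]
RT 180: heading 0 -> 180
PD: pen down
FD 1: (14,0) -> (13,0) [heading=180, draw]
FD 8: (13,0) -> (5,0) [heading=180, draw]
PD: pen down
Final: pos=(5,0), heading=180, 3 segment(s) drawn

Answer: 5 0 180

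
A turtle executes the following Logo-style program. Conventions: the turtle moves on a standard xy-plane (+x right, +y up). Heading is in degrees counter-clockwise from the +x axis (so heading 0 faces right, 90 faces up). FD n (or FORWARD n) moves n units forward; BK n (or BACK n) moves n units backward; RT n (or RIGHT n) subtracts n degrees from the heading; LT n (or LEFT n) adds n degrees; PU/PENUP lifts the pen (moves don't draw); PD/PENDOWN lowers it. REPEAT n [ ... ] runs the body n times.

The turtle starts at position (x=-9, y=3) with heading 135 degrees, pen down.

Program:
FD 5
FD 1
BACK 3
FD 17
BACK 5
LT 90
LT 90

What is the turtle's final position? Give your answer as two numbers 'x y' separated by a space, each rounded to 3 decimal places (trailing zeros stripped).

Answer: -19.607 13.607

Derivation:
Executing turtle program step by step:
Start: pos=(-9,3), heading=135, pen down
FD 5: (-9,3) -> (-12.536,6.536) [heading=135, draw]
FD 1: (-12.536,6.536) -> (-13.243,7.243) [heading=135, draw]
BK 3: (-13.243,7.243) -> (-11.121,5.121) [heading=135, draw]
FD 17: (-11.121,5.121) -> (-23.142,17.142) [heading=135, draw]
BK 5: (-23.142,17.142) -> (-19.607,13.607) [heading=135, draw]
LT 90: heading 135 -> 225
LT 90: heading 225 -> 315
Final: pos=(-19.607,13.607), heading=315, 5 segment(s) drawn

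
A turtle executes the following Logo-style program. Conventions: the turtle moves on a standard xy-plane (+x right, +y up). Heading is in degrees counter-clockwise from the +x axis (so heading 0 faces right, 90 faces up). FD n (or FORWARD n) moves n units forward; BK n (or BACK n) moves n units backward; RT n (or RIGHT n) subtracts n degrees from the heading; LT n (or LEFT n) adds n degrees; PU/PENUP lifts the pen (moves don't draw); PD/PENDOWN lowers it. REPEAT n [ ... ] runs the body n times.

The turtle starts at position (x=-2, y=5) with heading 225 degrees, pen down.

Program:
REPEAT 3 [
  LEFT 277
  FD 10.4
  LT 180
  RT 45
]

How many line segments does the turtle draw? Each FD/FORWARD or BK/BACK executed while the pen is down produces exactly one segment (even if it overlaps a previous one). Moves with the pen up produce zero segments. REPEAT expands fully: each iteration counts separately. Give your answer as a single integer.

Executing turtle program step by step:
Start: pos=(-2,5), heading=225, pen down
REPEAT 3 [
  -- iteration 1/3 --
  LT 277: heading 225 -> 142
  FD 10.4: (-2,5) -> (-10.195,11.403) [heading=142, draw]
  LT 180: heading 142 -> 322
  RT 45: heading 322 -> 277
  -- iteration 2/3 --
  LT 277: heading 277 -> 194
  FD 10.4: (-10.195,11.403) -> (-20.286,8.887) [heading=194, draw]
  LT 180: heading 194 -> 14
  RT 45: heading 14 -> 329
  -- iteration 3/3 --
  LT 277: heading 329 -> 246
  FD 10.4: (-20.286,8.887) -> (-24.516,-0.614) [heading=246, draw]
  LT 180: heading 246 -> 66
  RT 45: heading 66 -> 21
]
Final: pos=(-24.516,-0.614), heading=21, 3 segment(s) drawn
Segments drawn: 3

Answer: 3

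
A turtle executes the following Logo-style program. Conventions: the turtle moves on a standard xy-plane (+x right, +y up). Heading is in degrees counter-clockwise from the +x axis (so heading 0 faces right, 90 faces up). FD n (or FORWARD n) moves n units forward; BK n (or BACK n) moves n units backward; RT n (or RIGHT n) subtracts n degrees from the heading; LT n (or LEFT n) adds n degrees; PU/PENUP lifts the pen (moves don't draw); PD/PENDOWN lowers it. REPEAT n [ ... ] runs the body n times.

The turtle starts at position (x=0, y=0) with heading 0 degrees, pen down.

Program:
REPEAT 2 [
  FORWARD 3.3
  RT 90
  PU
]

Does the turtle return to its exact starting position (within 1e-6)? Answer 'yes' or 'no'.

Executing turtle program step by step:
Start: pos=(0,0), heading=0, pen down
REPEAT 2 [
  -- iteration 1/2 --
  FD 3.3: (0,0) -> (3.3,0) [heading=0, draw]
  RT 90: heading 0 -> 270
  PU: pen up
  -- iteration 2/2 --
  FD 3.3: (3.3,0) -> (3.3,-3.3) [heading=270, move]
  RT 90: heading 270 -> 180
  PU: pen up
]
Final: pos=(3.3,-3.3), heading=180, 1 segment(s) drawn

Start position: (0, 0)
Final position: (3.3, -3.3)
Distance = 4.667; >= 1e-6 -> NOT closed

Answer: no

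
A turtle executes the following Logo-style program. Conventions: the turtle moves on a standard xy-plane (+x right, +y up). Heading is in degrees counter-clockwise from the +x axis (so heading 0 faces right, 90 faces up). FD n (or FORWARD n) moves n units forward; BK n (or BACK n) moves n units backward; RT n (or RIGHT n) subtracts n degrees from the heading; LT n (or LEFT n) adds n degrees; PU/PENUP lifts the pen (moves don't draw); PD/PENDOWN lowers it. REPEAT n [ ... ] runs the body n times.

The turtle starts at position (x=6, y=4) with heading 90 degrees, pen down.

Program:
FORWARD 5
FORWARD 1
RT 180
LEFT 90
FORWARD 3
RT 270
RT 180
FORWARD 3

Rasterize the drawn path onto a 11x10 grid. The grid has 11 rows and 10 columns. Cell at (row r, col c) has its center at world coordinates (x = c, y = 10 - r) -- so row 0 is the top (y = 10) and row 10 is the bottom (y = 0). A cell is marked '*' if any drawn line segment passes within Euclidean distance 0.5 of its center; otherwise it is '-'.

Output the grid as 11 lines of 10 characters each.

Segment 0: (6,4) -> (6,9)
Segment 1: (6,9) -> (6,10)
Segment 2: (6,10) -> (9,10)
Segment 3: (9,10) -> (9,7)

Answer: ------****
------*--*
------*--*
------*--*
------*---
------*---
------*---
----------
----------
----------
----------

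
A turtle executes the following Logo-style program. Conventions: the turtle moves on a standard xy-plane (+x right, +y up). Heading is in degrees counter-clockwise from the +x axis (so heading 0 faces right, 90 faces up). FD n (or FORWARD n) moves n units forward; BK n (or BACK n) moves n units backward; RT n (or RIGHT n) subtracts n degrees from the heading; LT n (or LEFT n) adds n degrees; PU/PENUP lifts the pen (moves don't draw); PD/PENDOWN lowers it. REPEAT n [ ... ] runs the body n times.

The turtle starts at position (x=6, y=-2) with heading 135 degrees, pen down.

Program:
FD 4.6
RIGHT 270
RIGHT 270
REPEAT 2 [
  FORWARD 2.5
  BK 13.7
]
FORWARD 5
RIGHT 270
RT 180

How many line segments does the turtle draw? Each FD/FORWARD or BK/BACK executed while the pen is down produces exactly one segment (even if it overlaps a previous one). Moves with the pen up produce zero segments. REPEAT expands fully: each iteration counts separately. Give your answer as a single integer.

Answer: 6

Derivation:
Executing turtle program step by step:
Start: pos=(6,-2), heading=135, pen down
FD 4.6: (6,-2) -> (2.747,1.253) [heading=135, draw]
RT 270: heading 135 -> 225
RT 270: heading 225 -> 315
REPEAT 2 [
  -- iteration 1/2 --
  FD 2.5: (2.747,1.253) -> (4.515,-0.515) [heading=315, draw]
  BK 13.7: (4.515,-0.515) -> (-5.172,9.172) [heading=315, draw]
  -- iteration 2/2 --
  FD 2.5: (-5.172,9.172) -> (-3.405,7.405) [heading=315, draw]
  BK 13.7: (-3.405,7.405) -> (-13.092,17.092) [heading=315, draw]
]
FD 5: (-13.092,17.092) -> (-9.556,13.556) [heading=315, draw]
RT 270: heading 315 -> 45
RT 180: heading 45 -> 225
Final: pos=(-9.556,13.556), heading=225, 6 segment(s) drawn
Segments drawn: 6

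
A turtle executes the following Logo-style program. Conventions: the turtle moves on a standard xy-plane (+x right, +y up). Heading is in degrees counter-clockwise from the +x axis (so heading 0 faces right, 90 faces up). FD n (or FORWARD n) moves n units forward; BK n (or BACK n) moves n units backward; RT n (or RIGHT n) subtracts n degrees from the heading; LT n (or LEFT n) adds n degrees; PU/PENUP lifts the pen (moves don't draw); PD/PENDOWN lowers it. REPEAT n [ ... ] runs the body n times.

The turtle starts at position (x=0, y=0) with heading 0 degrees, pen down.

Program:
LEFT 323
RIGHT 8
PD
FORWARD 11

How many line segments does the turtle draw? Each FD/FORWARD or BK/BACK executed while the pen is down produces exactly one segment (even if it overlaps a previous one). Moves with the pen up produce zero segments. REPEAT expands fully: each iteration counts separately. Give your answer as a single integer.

Answer: 1

Derivation:
Executing turtle program step by step:
Start: pos=(0,0), heading=0, pen down
LT 323: heading 0 -> 323
RT 8: heading 323 -> 315
PD: pen down
FD 11: (0,0) -> (7.778,-7.778) [heading=315, draw]
Final: pos=(7.778,-7.778), heading=315, 1 segment(s) drawn
Segments drawn: 1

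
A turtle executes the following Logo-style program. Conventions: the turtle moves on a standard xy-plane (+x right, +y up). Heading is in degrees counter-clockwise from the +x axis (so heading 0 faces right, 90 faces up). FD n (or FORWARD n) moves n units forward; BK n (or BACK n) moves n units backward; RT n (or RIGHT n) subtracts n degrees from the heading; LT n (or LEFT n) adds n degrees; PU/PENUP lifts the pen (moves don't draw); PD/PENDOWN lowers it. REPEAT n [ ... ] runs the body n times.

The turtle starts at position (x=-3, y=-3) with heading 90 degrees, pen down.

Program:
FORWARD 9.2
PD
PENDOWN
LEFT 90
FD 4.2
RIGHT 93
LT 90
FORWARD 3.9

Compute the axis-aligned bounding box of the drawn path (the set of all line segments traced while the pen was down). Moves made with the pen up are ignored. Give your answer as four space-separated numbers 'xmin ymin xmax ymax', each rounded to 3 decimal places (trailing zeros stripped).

Executing turtle program step by step:
Start: pos=(-3,-3), heading=90, pen down
FD 9.2: (-3,-3) -> (-3,6.2) [heading=90, draw]
PD: pen down
PD: pen down
LT 90: heading 90 -> 180
FD 4.2: (-3,6.2) -> (-7.2,6.2) [heading=180, draw]
RT 93: heading 180 -> 87
LT 90: heading 87 -> 177
FD 3.9: (-7.2,6.2) -> (-11.095,6.404) [heading=177, draw]
Final: pos=(-11.095,6.404), heading=177, 3 segment(s) drawn

Segment endpoints: x in {-11.095, -7.2, -3, -3}, y in {-3, 6.2, 6.2, 6.404}
xmin=-11.095, ymin=-3, xmax=-3, ymax=6.404

Answer: -11.095 -3 -3 6.404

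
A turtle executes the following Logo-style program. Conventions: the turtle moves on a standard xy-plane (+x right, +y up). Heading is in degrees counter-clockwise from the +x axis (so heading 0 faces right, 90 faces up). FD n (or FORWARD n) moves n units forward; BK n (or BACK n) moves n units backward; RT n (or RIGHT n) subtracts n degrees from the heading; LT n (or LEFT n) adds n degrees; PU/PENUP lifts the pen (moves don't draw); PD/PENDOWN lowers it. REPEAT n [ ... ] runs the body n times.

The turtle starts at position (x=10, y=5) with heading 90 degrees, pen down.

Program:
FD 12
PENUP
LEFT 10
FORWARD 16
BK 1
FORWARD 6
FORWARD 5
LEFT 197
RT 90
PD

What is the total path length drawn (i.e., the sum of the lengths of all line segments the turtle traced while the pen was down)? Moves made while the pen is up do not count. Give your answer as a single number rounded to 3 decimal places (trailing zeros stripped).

Executing turtle program step by step:
Start: pos=(10,5), heading=90, pen down
FD 12: (10,5) -> (10,17) [heading=90, draw]
PU: pen up
LT 10: heading 90 -> 100
FD 16: (10,17) -> (7.222,32.757) [heading=100, move]
BK 1: (7.222,32.757) -> (7.395,31.772) [heading=100, move]
FD 6: (7.395,31.772) -> (6.353,37.681) [heading=100, move]
FD 5: (6.353,37.681) -> (5.485,42.605) [heading=100, move]
LT 197: heading 100 -> 297
RT 90: heading 297 -> 207
PD: pen down
Final: pos=(5.485,42.605), heading=207, 1 segment(s) drawn

Segment lengths:
  seg 1: (10,5) -> (10,17), length = 12
Total = 12

Answer: 12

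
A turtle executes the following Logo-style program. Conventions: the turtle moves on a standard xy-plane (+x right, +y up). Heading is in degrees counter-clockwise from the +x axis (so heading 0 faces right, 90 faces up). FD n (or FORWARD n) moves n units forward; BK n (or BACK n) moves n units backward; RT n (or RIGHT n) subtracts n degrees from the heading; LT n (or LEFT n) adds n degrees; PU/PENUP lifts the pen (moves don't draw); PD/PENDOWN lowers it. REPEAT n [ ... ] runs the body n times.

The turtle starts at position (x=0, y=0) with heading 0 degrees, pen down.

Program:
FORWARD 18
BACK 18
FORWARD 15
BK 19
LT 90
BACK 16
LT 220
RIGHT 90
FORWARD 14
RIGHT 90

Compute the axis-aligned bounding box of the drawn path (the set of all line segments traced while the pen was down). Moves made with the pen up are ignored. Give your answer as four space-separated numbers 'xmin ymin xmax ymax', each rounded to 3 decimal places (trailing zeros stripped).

Executing turtle program step by step:
Start: pos=(0,0), heading=0, pen down
FD 18: (0,0) -> (18,0) [heading=0, draw]
BK 18: (18,0) -> (0,0) [heading=0, draw]
FD 15: (0,0) -> (15,0) [heading=0, draw]
BK 19: (15,0) -> (-4,0) [heading=0, draw]
LT 90: heading 0 -> 90
BK 16: (-4,0) -> (-4,-16) [heading=90, draw]
LT 220: heading 90 -> 310
RT 90: heading 310 -> 220
FD 14: (-4,-16) -> (-14.725,-24.999) [heading=220, draw]
RT 90: heading 220 -> 130
Final: pos=(-14.725,-24.999), heading=130, 6 segment(s) drawn

Segment endpoints: x in {-14.725, -4, -4, 0, 15, 18}, y in {-24.999, -16, 0}
xmin=-14.725, ymin=-24.999, xmax=18, ymax=0

Answer: -14.725 -24.999 18 0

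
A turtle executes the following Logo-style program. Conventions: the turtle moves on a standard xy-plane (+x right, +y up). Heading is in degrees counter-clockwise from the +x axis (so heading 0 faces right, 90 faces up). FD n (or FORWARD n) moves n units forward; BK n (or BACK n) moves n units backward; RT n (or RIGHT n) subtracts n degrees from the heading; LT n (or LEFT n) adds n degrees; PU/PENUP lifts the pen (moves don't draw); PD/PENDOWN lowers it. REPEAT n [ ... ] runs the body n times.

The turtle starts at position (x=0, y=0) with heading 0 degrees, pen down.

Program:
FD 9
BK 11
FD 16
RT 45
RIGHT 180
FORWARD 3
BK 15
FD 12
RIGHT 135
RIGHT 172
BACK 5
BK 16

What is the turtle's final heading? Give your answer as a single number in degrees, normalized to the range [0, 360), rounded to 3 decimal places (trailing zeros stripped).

Executing turtle program step by step:
Start: pos=(0,0), heading=0, pen down
FD 9: (0,0) -> (9,0) [heading=0, draw]
BK 11: (9,0) -> (-2,0) [heading=0, draw]
FD 16: (-2,0) -> (14,0) [heading=0, draw]
RT 45: heading 0 -> 315
RT 180: heading 315 -> 135
FD 3: (14,0) -> (11.879,2.121) [heading=135, draw]
BK 15: (11.879,2.121) -> (22.485,-8.485) [heading=135, draw]
FD 12: (22.485,-8.485) -> (14,0) [heading=135, draw]
RT 135: heading 135 -> 0
RT 172: heading 0 -> 188
BK 5: (14,0) -> (18.951,0.696) [heading=188, draw]
BK 16: (18.951,0.696) -> (34.796,2.923) [heading=188, draw]
Final: pos=(34.796,2.923), heading=188, 8 segment(s) drawn

Answer: 188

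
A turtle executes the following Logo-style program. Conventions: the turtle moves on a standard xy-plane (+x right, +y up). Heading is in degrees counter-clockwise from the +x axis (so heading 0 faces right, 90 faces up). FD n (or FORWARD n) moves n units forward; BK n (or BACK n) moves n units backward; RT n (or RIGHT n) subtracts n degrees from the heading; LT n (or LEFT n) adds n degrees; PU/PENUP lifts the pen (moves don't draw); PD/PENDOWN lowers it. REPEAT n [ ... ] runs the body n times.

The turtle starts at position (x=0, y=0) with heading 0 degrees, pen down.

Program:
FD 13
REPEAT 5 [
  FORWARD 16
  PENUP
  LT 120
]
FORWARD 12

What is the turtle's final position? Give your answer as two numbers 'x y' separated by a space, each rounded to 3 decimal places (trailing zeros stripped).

Answer: 15 3.464

Derivation:
Executing turtle program step by step:
Start: pos=(0,0), heading=0, pen down
FD 13: (0,0) -> (13,0) [heading=0, draw]
REPEAT 5 [
  -- iteration 1/5 --
  FD 16: (13,0) -> (29,0) [heading=0, draw]
  PU: pen up
  LT 120: heading 0 -> 120
  -- iteration 2/5 --
  FD 16: (29,0) -> (21,13.856) [heading=120, move]
  PU: pen up
  LT 120: heading 120 -> 240
  -- iteration 3/5 --
  FD 16: (21,13.856) -> (13,0) [heading=240, move]
  PU: pen up
  LT 120: heading 240 -> 0
  -- iteration 4/5 --
  FD 16: (13,0) -> (29,0) [heading=0, move]
  PU: pen up
  LT 120: heading 0 -> 120
  -- iteration 5/5 --
  FD 16: (29,0) -> (21,13.856) [heading=120, move]
  PU: pen up
  LT 120: heading 120 -> 240
]
FD 12: (21,13.856) -> (15,3.464) [heading=240, move]
Final: pos=(15,3.464), heading=240, 2 segment(s) drawn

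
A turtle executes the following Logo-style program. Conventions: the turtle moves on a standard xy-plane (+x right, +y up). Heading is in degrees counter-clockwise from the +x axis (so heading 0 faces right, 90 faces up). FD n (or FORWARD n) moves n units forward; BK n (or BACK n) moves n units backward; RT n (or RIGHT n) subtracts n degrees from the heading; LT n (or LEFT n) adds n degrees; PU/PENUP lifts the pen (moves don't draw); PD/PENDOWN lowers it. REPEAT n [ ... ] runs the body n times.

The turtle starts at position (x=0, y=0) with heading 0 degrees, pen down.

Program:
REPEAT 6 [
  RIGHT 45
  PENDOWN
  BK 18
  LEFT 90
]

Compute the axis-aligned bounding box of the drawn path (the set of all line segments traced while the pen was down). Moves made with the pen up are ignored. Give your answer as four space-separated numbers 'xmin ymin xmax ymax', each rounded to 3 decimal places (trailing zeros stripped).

Executing turtle program step by step:
Start: pos=(0,0), heading=0, pen down
REPEAT 6 [
  -- iteration 1/6 --
  RT 45: heading 0 -> 315
  PD: pen down
  BK 18: (0,0) -> (-12.728,12.728) [heading=315, draw]
  LT 90: heading 315 -> 45
  -- iteration 2/6 --
  RT 45: heading 45 -> 0
  PD: pen down
  BK 18: (-12.728,12.728) -> (-30.728,12.728) [heading=0, draw]
  LT 90: heading 0 -> 90
  -- iteration 3/6 --
  RT 45: heading 90 -> 45
  PD: pen down
  BK 18: (-30.728,12.728) -> (-43.456,0) [heading=45, draw]
  LT 90: heading 45 -> 135
  -- iteration 4/6 --
  RT 45: heading 135 -> 90
  PD: pen down
  BK 18: (-43.456,0) -> (-43.456,-18) [heading=90, draw]
  LT 90: heading 90 -> 180
  -- iteration 5/6 --
  RT 45: heading 180 -> 135
  PD: pen down
  BK 18: (-43.456,-18) -> (-30.728,-30.728) [heading=135, draw]
  LT 90: heading 135 -> 225
  -- iteration 6/6 --
  RT 45: heading 225 -> 180
  PD: pen down
  BK 18: (-30.728,-30.728) -> (-12.728,-30.728) [heading=180, draw]
  LT 90: heading 180 -> 270
]
Final: pos=(-12.728,-30.728), heading=270, 6 segment(s) drawn

Segment endpoints: x in {-43.456, -30.728, -30.728, -12.728, -12.728, 0}, y in {-30.728, -30.728, -18, 0, 12.728}
xmin=-43.456, ymin=-30.728, xmax=0, ymax=12.728

Answer: -43.456 -30.728 0 12.728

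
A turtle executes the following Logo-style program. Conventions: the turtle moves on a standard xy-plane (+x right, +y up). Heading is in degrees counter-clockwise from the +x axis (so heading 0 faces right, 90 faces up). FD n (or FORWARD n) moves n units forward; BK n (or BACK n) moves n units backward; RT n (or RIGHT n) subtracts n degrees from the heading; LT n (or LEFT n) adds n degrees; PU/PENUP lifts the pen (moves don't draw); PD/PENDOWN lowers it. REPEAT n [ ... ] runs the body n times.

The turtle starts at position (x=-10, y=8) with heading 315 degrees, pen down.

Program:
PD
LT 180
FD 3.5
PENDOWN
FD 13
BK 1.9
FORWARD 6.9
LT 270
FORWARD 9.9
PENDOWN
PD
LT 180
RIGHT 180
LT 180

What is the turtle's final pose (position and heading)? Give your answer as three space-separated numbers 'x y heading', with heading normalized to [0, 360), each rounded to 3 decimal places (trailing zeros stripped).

Answer: -18.202 30.203 225

Derivation:
Executing turtle program step by step:
Start: pos=(-10,8), heading=315, pen down
PD: pen down
LT 180: heading 315 -> 135
FD 3.5: (-10,8) -> (-12.475,10.475) [heading=135, draw]
PD: pen down
FD 13: (-12.475,10.475) -> (-21.667,19.667) [heading=135, draw]
BK 1.9: (-21.667,19.667) -> (-20.324,18.324) [heading=135, draw]
FD 6.9: (-20.324,18.324) -> (-25.203,23.203) [heading=135, draw]
LT 270: heading 135 -> 45
FD 9.9: (-25.203,23.203) -> (-18.202,30.203) [heading=45, draw]
PD: pen down
PD: pen down
LT 180: heading 45 -> 225
RT 180: heading 225 -> 45
LT 180: heading 45 -> 225
Final: pos=(-18.202,30.203), heading=225, 5 segment(s) drawn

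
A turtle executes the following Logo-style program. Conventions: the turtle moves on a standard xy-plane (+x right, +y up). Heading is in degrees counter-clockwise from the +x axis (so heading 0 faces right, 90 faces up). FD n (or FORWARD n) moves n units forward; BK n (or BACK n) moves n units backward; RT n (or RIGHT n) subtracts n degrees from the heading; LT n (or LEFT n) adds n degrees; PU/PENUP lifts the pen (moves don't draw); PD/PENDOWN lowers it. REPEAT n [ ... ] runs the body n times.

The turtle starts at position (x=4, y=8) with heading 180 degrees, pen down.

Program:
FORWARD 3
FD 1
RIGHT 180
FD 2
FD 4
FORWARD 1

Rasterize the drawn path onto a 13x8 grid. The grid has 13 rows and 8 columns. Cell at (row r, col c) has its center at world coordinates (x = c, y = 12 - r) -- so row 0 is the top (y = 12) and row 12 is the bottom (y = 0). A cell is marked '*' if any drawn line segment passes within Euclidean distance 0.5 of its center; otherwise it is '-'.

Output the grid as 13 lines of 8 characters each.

Segment 0: (4,8) -> (1,8)
Segment 1: (1,8) -> (0,8)
Segment 2: (0,8) -> (2,8)
Segment 3: (2,8) -> (6,8)
Segment 4: (6,8) -> (7,8)

Answer: --------
--------
--------
--------
********
--------
--------
--------
--------
--------
--------
--------
--------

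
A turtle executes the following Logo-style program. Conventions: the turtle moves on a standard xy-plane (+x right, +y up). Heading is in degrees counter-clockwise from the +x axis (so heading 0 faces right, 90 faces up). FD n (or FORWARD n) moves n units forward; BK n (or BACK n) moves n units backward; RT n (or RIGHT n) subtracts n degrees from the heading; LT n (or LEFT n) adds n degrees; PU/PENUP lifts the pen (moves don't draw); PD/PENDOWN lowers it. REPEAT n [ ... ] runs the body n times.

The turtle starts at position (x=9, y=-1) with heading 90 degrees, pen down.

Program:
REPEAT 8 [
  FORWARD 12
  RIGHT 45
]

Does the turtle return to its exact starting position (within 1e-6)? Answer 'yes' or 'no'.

Executing turtle program step by step:
Start: pos=(9,-1), heading=90, pen down
REPEAT 8 [
  -- iteration 1/8 --
  FD 12: (9,-1) -> (9,11) [heading=90, draw]
  RT 45: heading 90 -> 45
  -- iteration 2/8 --
  FD 12: (9,11) -> (17.485,19.485) [heading=45, draw]
  RT 45: heading 45 -> 0
  -- iteration 3/8 --
  FD 12: (17.485,19.485) -> (29.485,19.485) [heading=0, draw]
  RT 45: heading 0 -> 315
  -- iteration 4/8 --
  FD 12: (29.485,19.485) -> (37.971,11) [heading=315, draw]
  RT 45: heading 315 -> 270
  -- iteration 5/8 --
  FD 12: (37.971,11) -> (37.971,-1) [heading=270, draw]
  RT 45: heading 270 -> 225
  -- iteration 6/8 --
  FD 12: (37.971,-1) -> (29.485,-9.485) [heading=225, draw]
  RT 45: heading 225 -> 180
  -- iteration 7/8 --
  FD 12: (29.485,-9.485) -> (17.485,-9.485) [heading=180, draw]
  RT 45: heading 180 -> 135
  -- iteration 8/8 --
  FD 12: (17.485,-9.485) -> (9,-1) [heading=135, draw]
  RT 45: heading 135 -> 90
]
Final: pos=(9,-1), heading=90, 8 segment(s) drawn

Start position: (9, -1)
Final position: (9, -1)
Distance = 0; < 1e-6 -> CLOSED

Answer: yes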